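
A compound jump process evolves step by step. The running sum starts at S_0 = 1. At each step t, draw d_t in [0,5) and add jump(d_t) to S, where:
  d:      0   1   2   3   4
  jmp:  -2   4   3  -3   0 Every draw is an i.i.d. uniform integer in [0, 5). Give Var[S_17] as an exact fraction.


Outcome values over d=0..4: [-2, 4, 3, -3, 0]
Σy = 2, Σy² = 38, M = 5
μ = 2/5 = 2/5,  σ² = 38/5 − (2/5)² = 186/25
Independent increments: Var[S_17] = 17·σ² = 17·(186/25) = 3162/25

3162/25


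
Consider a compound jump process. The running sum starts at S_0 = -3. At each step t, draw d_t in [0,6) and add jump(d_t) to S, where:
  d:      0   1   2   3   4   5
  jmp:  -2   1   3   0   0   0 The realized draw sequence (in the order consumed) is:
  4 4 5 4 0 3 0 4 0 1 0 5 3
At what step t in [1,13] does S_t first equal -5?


t=0: S=-3, d=4, jump=0, S_1=-3
t=1: S=-3, d=4, jump=0, S_2=-3
t=2: S=-3, d=5, jump=0, S_3=-3
t=3: S=-3, d=4, jump=0, S_4=-3
t=4: S=-3, d=0, jump=-2, S_5=-5
t=5: S=-5, d=3, jump=0, S_6=-5
t=6: S=-5, d=0, jump=-2, S_7=-7
t=7: S=-7, d=4, jump=0, S_8=-7
t=8: S=-7, d=0, jump=-2, S_9=-9
t=9: S=-9, d=1, jump=1, S_10=-8
t=10: S=-8, d=0, jump=-2, S_11=-10
t=11: S=-10, d=5, jump=0, S_12=-10
t=12: S=-10, d=3, jump=0, S_13=-10

5


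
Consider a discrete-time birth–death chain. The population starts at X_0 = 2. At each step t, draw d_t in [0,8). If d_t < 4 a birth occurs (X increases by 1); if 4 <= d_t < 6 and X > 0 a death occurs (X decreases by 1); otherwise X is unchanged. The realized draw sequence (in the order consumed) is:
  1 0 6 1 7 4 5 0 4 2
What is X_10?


4

t=0: X=2, d=1 → birth, X_1=3
t=1: X=3, d=0 → birth, X_2=4
t=2: X=4, d=6 → hold, X_3=4
t=3: X=4, d=1 → birth, X_4=5
t=4: X=5, d=7 → hold, X_5=5
t=5: X=5, d=4 → death, X_6=4
t=6: X=4, d=5 → death, X_7=3
t=7: X=3, d=0 → birth, X_8=4
t=8: X=4, d=4 → death, X_9=3
t=9: X=3, d=2 → birth, X_10=4


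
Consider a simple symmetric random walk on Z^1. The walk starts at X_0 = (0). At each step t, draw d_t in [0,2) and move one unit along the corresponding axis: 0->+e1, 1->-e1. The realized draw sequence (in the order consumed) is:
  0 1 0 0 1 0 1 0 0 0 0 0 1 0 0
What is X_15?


t=0: X=(0), d=0 → +e1, X_1=(1)
t=1: X=(1), d=1 → -e1, X_2=(0)
t=2: X=(0), d=0 → +e1, X_3=(1)
t=3: X=(1), d=0 → +e1, X_4=(2)
t=4: X=(2), d=1 → -e1, X_5=(1)
t=5: X=(1), d=0 → +e1, X_6=(2)
t=6: X=(2), d=1 → -e1, X_7=(1)
t=7: X=(1), d=0 → +e1, X_8=(2)
t=8: X=(2), d=0 → +e1, X_9=(3)
t=9: X=(3), d=0 → +e1, X_10=(4)
t=10: X=(4), d=0 → +e1, X_11=(5)
t=11: X=(5), d=0 → +e1, X_12=(6)
t=12: X=(6), d=1 → -e1, X_13=(5)
t=13: X=(5), d=0 → +e1, X_14=(6)
t=14: X=(6), d=0 → +e1, X_15=(7)

(7)


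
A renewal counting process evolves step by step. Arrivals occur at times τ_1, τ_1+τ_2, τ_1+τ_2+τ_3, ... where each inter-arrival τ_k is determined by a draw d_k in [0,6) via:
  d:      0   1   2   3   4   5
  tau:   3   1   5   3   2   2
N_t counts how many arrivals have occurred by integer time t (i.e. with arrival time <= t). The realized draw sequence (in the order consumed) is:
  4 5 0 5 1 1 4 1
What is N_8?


draw d_1=4: τ_1=2, arrival time A_1=2
draw d_2=5: τ_2=2, arrival time A_2=4
draw d_3=0: τ_3=3, arrival time A_3=7
draw d_4=5: τ_4=2, arrival time A_4=9
draw d_5=1: τ_5=1, arrival time A_5=10
draw d_6=1: τ_6=1, arrival time A_6=11
draw d_7=4: τ_7=2, arrival time A_7=13
draw d_8=1: τ_8=1, arrival time A_8=14
N_t over t=0..8: 0:0 1:0 2:1 3:1 4:2 5:2 6:2 7:3 8:3

3


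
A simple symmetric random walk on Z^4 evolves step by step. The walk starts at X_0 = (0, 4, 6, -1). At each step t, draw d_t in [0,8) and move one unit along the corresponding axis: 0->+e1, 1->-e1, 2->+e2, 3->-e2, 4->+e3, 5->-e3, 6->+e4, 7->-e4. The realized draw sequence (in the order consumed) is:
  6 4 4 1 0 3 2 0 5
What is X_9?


t=0: X=(0, 4, 6, -1), d=6 → +e4, X_1=(0, 4, 6, 0)
t=1: X=(0, 4, 6, 0), d=4 → +e3, X_2=(0, 4, 7, 0)
t=2: X=(0, 4, 7, 0), d=4 → +e3, X_3=(0, 4, 8, 0)
t=3: X=(0, 4, 8, 0), d=1 → -e1, X_4=(-1, 4, 8, 0)
t=4: X=(-1, 4, 8, 0), d=0 → +e1, X_5=(0, 4, 8, 0)
t=5: X=(0, 4, 8, 0), d=3 → -e2, X_6=(0, 3, 8, 0)
t=6: X=(0, 3, 8, 0), d=2 → +e2, X_7=(0, 4, 8, 0)
t=7: X=(0, 4, 8, 0), d=0 → +e1, X_8=(1, 4, 8, 0)
t=8: X=(1, 4, 8, 0), d=5 → -e3, X_9=(1, 4, 7, 0)

(1, 4, 7, 0)


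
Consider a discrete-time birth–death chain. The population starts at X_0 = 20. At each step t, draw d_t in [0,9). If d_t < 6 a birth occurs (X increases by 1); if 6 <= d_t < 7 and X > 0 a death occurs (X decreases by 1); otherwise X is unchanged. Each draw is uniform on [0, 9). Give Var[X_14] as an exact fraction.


532/81

X can drop by at most 1 per step and X_0 = 20 > T = 14, so X_t >= 20 − t >= 6 > 0 for every t <= 14: the floor at 0 (the 'and X > 0' condition) never binds. Hence X_14 = X_0 + Σ_{t<14} Y_t with i.i.d. increments Y_t = y(d_t) ∈ {+1, −1, 0}.
Outcome values over d=0..8: [1, 1, 1, 1, 1, 1, -1, 0, 0]
Σy = 5, Σy² = 7, M = 9
μ = 5/9 = 5/9,  σ² = 7/9 − (5/9)² = 38/81
Independent increments: Var[X_14] = 14·σ² = 14·(38/81) = 532/81


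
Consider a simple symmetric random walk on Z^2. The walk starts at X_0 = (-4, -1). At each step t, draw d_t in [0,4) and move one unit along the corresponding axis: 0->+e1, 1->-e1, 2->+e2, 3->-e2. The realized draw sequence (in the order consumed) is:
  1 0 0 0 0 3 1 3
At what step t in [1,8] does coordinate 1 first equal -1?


t=0: X=(-4, -1), d=1 → -e1, X_1=(-5, -1)
t=1: X=(-5, -1), d=0 → +e1, X_2=(-4, -1)
t=2: X=(-4, -1), d=0 → +e1, X_3=(-3, -1)
t=3: X=(-3, -1), d=0 → +e1, X_4=(-2, -1)
t=4: X=(-2, -1), d=0 → +e1, X_5=(-1, -1)
t=5: X=(-1, -1), d=3 → -e2, X_6=(-1, -2)
t=6: X=(-1, -2), d=1 → -e1, X_7=(-2, -2)
t=7: X=(-2, -2), d=3 → -e2, X_8=(-2, -3)

5


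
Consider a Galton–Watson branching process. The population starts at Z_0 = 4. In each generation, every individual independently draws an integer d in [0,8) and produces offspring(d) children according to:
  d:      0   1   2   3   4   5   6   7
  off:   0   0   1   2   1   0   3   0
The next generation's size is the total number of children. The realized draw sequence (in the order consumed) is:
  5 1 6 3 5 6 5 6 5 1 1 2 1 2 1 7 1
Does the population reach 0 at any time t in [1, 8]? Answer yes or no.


gen 0: Z_0=4, draws=[5, 1, 6, 3], offspring=[0, 0, 3, 2], Z_1=5
gen 1: Z_1=5, draws=[5, 6, 5, 6, 5], offspring=[0, 3, 0, 3, 0], Z_2=6
gen 2: Z_2=6, draws=[1, 1, 2, 1, 2, 1], offspring=[0, 0, 1, 0, 1, 0], Z_3=2
gen 3: Z_3=2, draws=[7, 1], offspring=[0, 0], Z_4=0
gen 4: Z_4=0, draws=[], offspring=[], Z_5=0
gen 5: Z_5=0, draws=[], offspring=[], Z_6=0
gen 6: Z_6=0, draws=[], offspring=[], Z_7=0
gen 7: Z_7=0, draws=[], offspring=[], Z_8=0

yes


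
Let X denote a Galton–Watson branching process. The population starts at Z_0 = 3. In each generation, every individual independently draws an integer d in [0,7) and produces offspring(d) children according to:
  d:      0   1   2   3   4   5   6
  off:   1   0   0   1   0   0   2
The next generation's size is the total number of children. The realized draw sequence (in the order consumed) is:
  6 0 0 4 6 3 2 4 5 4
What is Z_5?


0

gen 0: Z_0=3, draws=[6, 0, 0], offspring=[2, 1, 1], Z_1=4
gen 1: Z_1=4, draws=[4, 6, 3, 2], offspring=[0, 2, 1, 0], Z_2=3
gen 2: Z_2=3, draws=[4, 5, 4], offspring=[0, 0, 0], Z_3=0
gen 3: Z_3=0, draws=[], offspring=[], Z_4=0
gen 4: Z_4=0, draws=[], offspring=[], Z_5=0


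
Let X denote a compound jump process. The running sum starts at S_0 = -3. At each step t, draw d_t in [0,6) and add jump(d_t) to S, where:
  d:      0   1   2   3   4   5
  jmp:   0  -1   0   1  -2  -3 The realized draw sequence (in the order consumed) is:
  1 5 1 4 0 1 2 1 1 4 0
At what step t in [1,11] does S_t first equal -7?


t=0: S=-3, d=1, jump=-1, S_1=-4
t=1: S=-4, d=5, jump=-3, S_2=-7
t=2: S=-7, d=1, jump=-1, S_3=-8
t=3: S=-8, d=4, jump=-2, S_4=-10
t=4: S=-10, d=0, jump=0, S_5=-10
t=5: S=-10, d=1, jump=-1, S_6=-11
t=6: S=-11, d=2, jump=0, S_7=-11
t=7: S=-11, d=1, jump=-1, S_8=-12
t=8: S=-12, d=1, jump=-1, S_9=-13
t=9: S=-13, d=4, jump=-2, S_10=-15
t=10: S=-15, d=0, jump=0, S_11=-15

2


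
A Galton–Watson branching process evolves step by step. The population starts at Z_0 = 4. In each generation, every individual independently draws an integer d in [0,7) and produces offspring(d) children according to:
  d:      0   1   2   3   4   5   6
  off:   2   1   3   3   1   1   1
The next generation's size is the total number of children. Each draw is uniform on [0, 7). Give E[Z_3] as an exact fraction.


6912/343

Outcome values over d=0..6: [2, 1, 3, 3, 1, 1, 1]
Σy = 12, Σy² = 26, M = 7
μ = 12/7 = 12/7,  σ² = 26/7 − (12/7)² = 38/49
E[Z_0] = 4
E[Z_1] = 12/7·E[Z_0] = 48/7
E[Z_2] = 12/7·E[Z_1] = 576/49
E[Z_3] = 12/7·E[Z_2] = 6912/343


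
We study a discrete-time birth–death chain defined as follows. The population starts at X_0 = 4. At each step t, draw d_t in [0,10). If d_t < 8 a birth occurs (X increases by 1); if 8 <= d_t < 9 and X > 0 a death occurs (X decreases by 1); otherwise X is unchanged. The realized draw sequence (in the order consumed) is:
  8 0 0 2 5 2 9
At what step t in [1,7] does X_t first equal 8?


6

t=0: X=4, d=8 → death, X_1=3
t=1: X=3, d=0 → birth, X_2=4
t=2: X=4, d=0 → birth, X_3=5
t=3: X=5, d=2 → birth, X_4=6
t=4: X=6, d=5 → birth, X_5=7
t=5: X=7, d=2 → birth, X_6=8
t=6: X=8, d=9 → hold, X_7=8


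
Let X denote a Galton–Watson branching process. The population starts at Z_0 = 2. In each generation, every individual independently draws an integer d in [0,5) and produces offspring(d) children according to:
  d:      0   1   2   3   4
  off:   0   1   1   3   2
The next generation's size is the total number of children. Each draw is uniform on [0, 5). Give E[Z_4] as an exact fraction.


Outcome values over d=0..4: [0, 1, 1, 3, 2]
Σy = 7, Σy² = 15, M = 5
μ = 7/5 = 7/5,  σ² = 15/5 − (7/5)² = 26/25
E[Z_0] = 2
E[Z_1] = 7/5·E[Z_0] = 14/5
E[Z_2] = 7/5·E[Z_1] = 98/25
E[Z_3] = 7/5·E[Z_2] = 686/125
E[Z_4] = 7/5·E[Z_3] = 4802/625

4802/625


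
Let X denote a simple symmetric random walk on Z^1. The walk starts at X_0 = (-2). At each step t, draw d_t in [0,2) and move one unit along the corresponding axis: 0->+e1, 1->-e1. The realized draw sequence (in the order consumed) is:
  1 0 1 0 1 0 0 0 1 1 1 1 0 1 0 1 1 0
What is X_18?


(-4)

t=0: X=(-2), d=1 → -e1, X_1=(-3)
t=1: X=(-3), d=0 → +e1, X_2=(-2)
t=2: X=(-2), d=1 → -e1, X_3=(-3)
t=3: X=(-3), d=0 → +e1, X_4=(-2)
t=4: X=(-2), d=1 → -e1, X_5=(-3)
t=5: X=(-3), d=0 → +e1, X_6=(-2)
t=6: X=(-2), d=0 → +e1, X_7=(-1)
t=7: X=(-1), d=0 → +e1, X_8=(0)
t=8: X=(0), d=1 → -e1, X_9=(-1)
t=9: X=(-1), d=1 → -e1, X_10=(-2)
t=10: X=(-2), d=1 → -e1, X_11=(-3)
t=11: X=(-3), d=1 → -e1, X_12=(-4)
t=12: X=(-4), d=0 → +e1, X_13=(-3)
t=13: X=(-3), d=1 → -e1, X_14=(-4)
t=14: X=(-4), d=0 → +e1, X_15=(-3)
t=15: X=(-3), d=1 → -e1, X_16=(-4)
t=16: X=(-4), d=1 → -e1, X_17=(-5)
t=17: X=(-5), d=0 → +e1, X_18=(-4)


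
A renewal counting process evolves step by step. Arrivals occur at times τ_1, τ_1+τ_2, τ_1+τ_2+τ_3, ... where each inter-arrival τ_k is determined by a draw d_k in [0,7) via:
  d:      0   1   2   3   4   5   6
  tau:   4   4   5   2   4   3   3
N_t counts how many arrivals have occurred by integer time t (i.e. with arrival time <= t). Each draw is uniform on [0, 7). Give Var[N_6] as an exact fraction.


25808/117649

Inter-arrival values over d=0..6: [4, 4, 5, 2, 4, 3, 3]
Each d has probability 1/7, so the pmf of τ is: f(2) = 1/7, f(3) = 2/7, f(4) = 3/7, f(5) = 1/7
Let p_n(j) = P(N_n = j), with p_0 = [1]. Condition on τ_1: p_n(0) = P(τ > n), and for j >= 1, p_n(j) = Σ_{k<=n} f(k)·p_{n−k}(j−1)
p_1 = [1]  (j = 0)
p_2 = [6/7, 1/7]  (j = 0..1)
p_3 = [4/7, 3/7]  (j = 0..1)
p_4 = [1/7, 41/49, 1/49]  (j = 0..2)
p_5 = [0, 44/49, 5/49]  (j = 0..2)
p_6 = [0, 34/49, 104/343, 1/343]  (j = 0..3)
E[N_6] = Σ j·p_6(j) = 449/343;  E[N_6²] = Σ j²·p_6(j) = 663/343
Var[N_6] = 663/343 − (449/343)² = 25808/117649


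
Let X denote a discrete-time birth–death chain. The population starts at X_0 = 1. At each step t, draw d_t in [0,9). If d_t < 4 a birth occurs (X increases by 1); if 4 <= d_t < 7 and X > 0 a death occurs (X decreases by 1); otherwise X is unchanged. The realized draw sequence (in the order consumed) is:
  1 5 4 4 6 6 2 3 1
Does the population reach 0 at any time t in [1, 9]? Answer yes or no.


t=0: X=1, d=1 → birth, X_1=2
t=1: X=2, d=5 → death, X_2=1
t=2: X=1, d=4 → death, X_3=0
t=3: X=0, d=4 → hold, X_4=0
t=4: X=0, d=6 → hold, X_5=0
t=5: X=0, d=6 → hold, X_6=0
t=6: X=0, d=2 → birth, X_7=1
t=7: X=1, d=3 → birth, X_8=2
t=8: X=2, d=1 → birth, X_9=3

yes


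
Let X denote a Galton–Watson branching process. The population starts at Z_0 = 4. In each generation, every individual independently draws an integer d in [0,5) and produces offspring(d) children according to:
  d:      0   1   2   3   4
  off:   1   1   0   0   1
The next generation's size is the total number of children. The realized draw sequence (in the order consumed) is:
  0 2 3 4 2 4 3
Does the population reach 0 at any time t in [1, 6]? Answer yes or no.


yes

gen 0: Z_0=4, draws=[0, 2, 3, 4], offspring=[1, 0, 0, 1], Z_1=2
gen 1: Z_1=2, draws=[2, 4], offspring=[0, 1], Z_2=1
gen 2: Z_2=1, draws=[3], offspring=[0], Z_3=0
gen 3: Z_3=0, draws=[], offspring=[], Z_4=0
gen 4: Z_4=0, draws=[], offspring=[], Z_5=0
gen 5: Z_5=0, draws=[], offspring=[], Z_6=0


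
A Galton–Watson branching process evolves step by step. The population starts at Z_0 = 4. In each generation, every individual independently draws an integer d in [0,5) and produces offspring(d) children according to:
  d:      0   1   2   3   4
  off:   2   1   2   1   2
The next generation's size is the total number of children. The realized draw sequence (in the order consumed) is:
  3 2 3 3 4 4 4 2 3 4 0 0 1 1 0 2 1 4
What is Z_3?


15

gen 0: Z_0=4, draws=[3, 2, 3, 3], offspring=[1, 2, 1, 1], Z_1=5
gen 1: Z_1=5, draws=[4, 4, 4, 2, 3], offspring=[2, 2, 2, 2, 1], Z_2=9
gen 2: Z_2=9, draws=[4, 0, 0, 1, 1, 0, 2, 1, 4], offspring=[2, 2, 2, 1, 1, 2, 2, 1, 2], Z_3=15


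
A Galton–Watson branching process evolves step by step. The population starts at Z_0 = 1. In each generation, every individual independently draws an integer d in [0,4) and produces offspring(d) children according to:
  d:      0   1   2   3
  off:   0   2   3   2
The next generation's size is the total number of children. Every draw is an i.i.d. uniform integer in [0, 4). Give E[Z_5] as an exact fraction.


16807/1024

Outcome values over d=0..3: [0, 2, 3, 2]
Σy = 7, Σy² = 17, M = 4
μ = 7/4 = 7/4,  σ² = 17/4 − (7/4)² = 19/16
E[Z_0] = 1
E[Z_1] = 7/4·E[Z_0] = 7/4
E[Z_2] = 7/4·E[Z_1] = 49/16
E[Z_3] = 7/4·E[Z_2] = 343/64
E[Z_4] = 7/4·E[Z_3] = 2401/256
E[Z_5] = 7/4·E[Z_4] = 16807/1024


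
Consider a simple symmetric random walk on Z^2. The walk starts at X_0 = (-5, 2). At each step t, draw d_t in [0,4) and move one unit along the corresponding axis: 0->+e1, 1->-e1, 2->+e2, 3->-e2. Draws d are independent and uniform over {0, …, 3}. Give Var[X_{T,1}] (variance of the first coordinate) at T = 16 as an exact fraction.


Outcome values over d=0..3: [1, -1, 0, 0]
Σy = 0, Σy² = 2, M = 4
μ = 0/4 = 0,  σ² = 2/4 − (0)² = 1/2
Independent increments: Var[X_16] = 16·σ² = 16·(1/2) = 8

8


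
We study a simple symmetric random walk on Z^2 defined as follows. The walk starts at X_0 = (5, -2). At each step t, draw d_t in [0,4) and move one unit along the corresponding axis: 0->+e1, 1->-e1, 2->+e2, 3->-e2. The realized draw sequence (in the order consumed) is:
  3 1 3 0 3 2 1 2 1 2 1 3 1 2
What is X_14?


t=0: X=(5, -2), d=3 → -e2, X_1=(5, -3)
t=1: X=(5, -3), d=1 → -e1, X_2=(4, -3)
t=2: X=(4, -3), d=3 → -e2, X_3=(4, -4)
t=3: X=(4, -4), d=0 → +e1, X_4=(5, -4)
t=4: X=(5, -4), d=3 → -e2, X_5=(5, -5)
t=5: X=(5, -5), d=2 → +e2, X_6=(5, -4)
t=6: X=(5, -4), d=1 → -e1, X_7=(4, -4)
t=7: X=(4, -4), d=2 → +e2, X_8=(4, -3)
t=8: X=(4, -3), d=1 → -e1, X_9=(3, -3)
t=9: X=(3, -3), d=2 → +e2, X_10=(3, -2)
t=10: X=(3, -2), d=1 → -e1, X_11=(2, -2)
t=11: X=(2, -2), d=3 → -e2, X_12=(2, -3)
t=12: X=(2, -3), d=1 → -e1, X_13=(1, -3)
t=13: X=(1, -3), d=2 → +e2, X_14=(1, -2)

(1, -2)


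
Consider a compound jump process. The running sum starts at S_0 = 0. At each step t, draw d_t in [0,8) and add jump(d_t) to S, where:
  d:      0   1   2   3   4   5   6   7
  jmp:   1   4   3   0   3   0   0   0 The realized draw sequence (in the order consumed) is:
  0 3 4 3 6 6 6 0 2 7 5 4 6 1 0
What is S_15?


t=0: S=0, d=0, jump=1, S_1=1
t=1: S=1, d=3, jump=0, S_2=1
t=2: S=1, d=4, jump=3, S_3=4
t=3: S=4, d=3, jump=0, S_4=4
t=4: S=4, d=6, jump=0, S_5=4
t=5: S=4, d=6, jump=0, S_6=4
t=6: S=4, d=6, jump=0, S_7=4
t=7: S=4, d=0, jump=1, S_8=5
t=8: S=5, d=2, jump=3, S_9=8
t=9: S=8, d=7, jump=0, S_10=8
t=10: S=8, d=5, jump=0, S_11=8
t=11: S=8, d=4, jump=3, S_12=11
t=12: S=11, d=6, jump=0, S_13=11
t=13: S=11, d=1, jump=4, S_14=15
t=14: S=15, d=0, jump=1, S_15=16

16


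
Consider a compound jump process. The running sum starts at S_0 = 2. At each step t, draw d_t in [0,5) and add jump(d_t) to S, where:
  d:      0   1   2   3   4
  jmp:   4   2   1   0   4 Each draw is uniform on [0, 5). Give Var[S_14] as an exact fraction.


896/25

Outcome values over d=0..4: [4, 2, 1, 0, 4]
Σy = 11, Σy² = 37, M = 5
μ = 11/5 = 11/5,  σ² = 37/5 − (11/5)² = 64/25
Independent increments: Var[S_14] = 14·σ² = 14·(64/25) = 896/25


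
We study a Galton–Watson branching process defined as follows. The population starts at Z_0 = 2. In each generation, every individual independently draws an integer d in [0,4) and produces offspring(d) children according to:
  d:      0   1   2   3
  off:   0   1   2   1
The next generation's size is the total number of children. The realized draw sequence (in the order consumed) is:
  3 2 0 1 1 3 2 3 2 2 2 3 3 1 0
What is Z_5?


gen 0: Z_0=2, draws=[3, 2], offspring=[1, 2], Z_1=3
gen 1: Z_1=3, draws=[0, 1, 1], offspring=[0, 1, 1], Z_2=2
gen 2: Z_2=2, draws=[3, 2], offspring=[1, 2], Z_3=3
gen 3: Z_3=3, draws=[3, 2, 2], offspring=[1, 2, 2], Z_4=5
gen 4: Z_4=5, draws=[2, 3, 3, 1, 0], offspring=[2, 1, 1, 1, 0], Z_5=5

5


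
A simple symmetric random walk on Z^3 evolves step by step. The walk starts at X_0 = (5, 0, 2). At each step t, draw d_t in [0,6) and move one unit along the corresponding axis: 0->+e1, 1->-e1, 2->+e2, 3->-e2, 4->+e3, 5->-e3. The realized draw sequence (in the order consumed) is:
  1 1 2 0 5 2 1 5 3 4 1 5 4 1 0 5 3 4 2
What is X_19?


t=0: X=(5, 0, 2), d=1 → -e1, X_1=(4, 0, 2)
t=1: X=(4, 0, 2), d=1 → -e1, X_2=(3, 0, 2)
t=2: X=(3, 0, 2), d=2 → +e2, X_3=(3, 1, 2)
t=3: X=(3, 1, 2), d=0 → +e1, X_4=(4, 1, 2)
t=4: X=(4, 1, 2), d=5 → -e3, X_5=(4, 1, 1)
t=5: X=(4, 1, 1), d=2 → +e2, X_6=(4, 2, 1)
t=6: X=(4, 2, 1), d=1 → -e1, X_7=(3, 2, 1)
t=7: X=(3, 2, 1), d=5 → -e3, X_8=(3, 2, 0)
t=8: X=(3, 2, 0), d=3 → -e2, X_9=(3, 1, 0)
t=9: X=(3, 1, 0), d=4 → +e3, X_10=(3, 1, 1)
t=10: X=(3, 1, 1), d=1 → -e1, X_11=(2, 1, 1)
t=11: X=(2, 1, 1), d=5 → -e3, X_12=(2, 1, 0)
t=12: X=(2, 1, 0), d=4 → +e3, X_13=(2, 1, 1)
t=13: X=(2, 1, 1), d=1 → -e1, X_14=(1, 1, 1)
t=14: X=(1, 1, 1), d=0 → +e1, X_15=(2, 1, 1)
t=15: X=(2, 1, 1), d=5 → -e3, X_16=(2, 1, 0)
t=16: X=(2, 1, 0), d=3 → -e2, X_17=(2, 0, 0)
t=17: X=(2, 0, 0), d=4 → +e3, X_18=(2, 0, 1)
t=18: X=(2, 0, 1), d=2 → +e2, X_19=(2, 1, 1)

(2, 1, 1)


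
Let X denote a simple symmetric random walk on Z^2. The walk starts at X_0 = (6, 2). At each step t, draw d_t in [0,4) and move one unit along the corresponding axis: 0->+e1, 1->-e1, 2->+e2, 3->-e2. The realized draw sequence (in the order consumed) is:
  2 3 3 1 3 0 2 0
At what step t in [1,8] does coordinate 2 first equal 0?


5

t=0: X=(6, 2), d=2 → +e2, X_1=(6, 3)
t=1: X=(6, 3), d=3 → -e2, X_2=(6, 2)
t=2: X=(6, 2), d=3 → -e2, X_3=(6, 1)
t=3: X=(6, 1), d=1 → -e1, X_4=(5, 1)
t=4: X=(5, 1), d=3 → -e2, X_5=(5, 0)
t=5: X=(5, 0), d=0 → +e1, X_6=(6, 0)
t=6: X=(6, 0), d=2 → +e2, X_7=(6, 1)
t=7: X=(6, 1), d=0 → +e1, X_8=(7, 1)


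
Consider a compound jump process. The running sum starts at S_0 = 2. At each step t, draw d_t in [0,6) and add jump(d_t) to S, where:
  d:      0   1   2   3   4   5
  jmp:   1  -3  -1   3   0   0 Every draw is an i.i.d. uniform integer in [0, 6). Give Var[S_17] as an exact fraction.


170/3

Outcome values over d=0..5: [1, -3, -1, 3, 0, 0]
Σy = 0, Σy² = 20, M = 6
μ = 0/6 = 0,  σ² = 20/6 − (0)² = 10/3
Independent increments: Var[S_17] = 17·σ² = 17·(10/3) = 170/3


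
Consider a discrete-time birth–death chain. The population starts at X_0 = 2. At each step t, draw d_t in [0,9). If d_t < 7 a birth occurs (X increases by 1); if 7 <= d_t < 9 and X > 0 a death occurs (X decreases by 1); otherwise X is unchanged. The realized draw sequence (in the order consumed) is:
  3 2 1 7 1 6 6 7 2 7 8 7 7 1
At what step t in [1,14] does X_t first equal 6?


t=0: X=2, d=3 → birth, X_1=3
t=1: X=3, d=2 → birth, X_2=4
t=2: X=4, d=1 → birth, X_3=5
t=3: X=5, d=7 → death, X_4=4
t=4: X=4, d=1 → birth, X_5=5
t=5: X=5, d=6 → birth, X_6=6
t=6: X=6, d=6 → birth, X_7=7
t=7: X=7, d=7 → death, X_8=6
t=8: X=6, d=2 → birth, X_9=7
t=9: X=7, d=7 → death, X_10=6
t=10: X=6, d=8 → death, X_11=5
t=11: X=5, d=7 → death, X_12=4
t=12: X=4, d=7 → death, X_13=3
t=13: X=3, d=1 → birth, X_14=4

6


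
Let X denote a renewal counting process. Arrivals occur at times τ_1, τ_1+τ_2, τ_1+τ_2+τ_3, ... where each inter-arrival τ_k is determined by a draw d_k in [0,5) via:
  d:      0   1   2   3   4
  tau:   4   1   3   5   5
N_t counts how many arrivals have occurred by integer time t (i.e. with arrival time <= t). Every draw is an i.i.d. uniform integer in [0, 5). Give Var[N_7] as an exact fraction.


Inter-arrival values over d=0..4: [4, 1, 3, 5, 5]
Each d has probability 1/5, so the pmf of τ is: f(1) = 1/5, f(3) = 1/5, f(4) = 1/5, f(5) = 2/5
Let p_n(j) = P(N_n = j), with p_0 = [1]. Condition on τ_1: p_n(0) = P(τ > n), and for j >= 1, p_n(j) = Σ_{k<=n} f(k)·p_{n−k}(j−1)
p_1 = [4/5, 1/5]  (j = 0..1)
p_2 = [4/5, 4/25, 1/25]  (j = 0..2)
p_3 = [3/5, 9/25, 4/125, 1/125]  (j = 0..3)
p_4 = [2/5, 12/25, 14/125, 4/625, 1/625]  (j = 0..4)
p_5 = [0, 4/5, 21/125, 19/625, 4/3125, 1/3125]  (j = 0..5)
p_6 = [0, 3/5, 43/125, 6/125, 24/3125, 4/15625, 1/15625]  (j = 0..6)
p_7 = [0, 13/25, 44/125, 71/625, 39/3125, 29/15625, 4/78125, 1/78125]  (j = 0..7)
E[N_7] = Σ j·p_7(j) = 126906/78125;  E[N_7²] = Σ j²·p_7(j) = 249918/78125
Var[N_7] = 249918/78125 − (126906/78125)² = 3419710914/6103515625

3419710914/6103515625


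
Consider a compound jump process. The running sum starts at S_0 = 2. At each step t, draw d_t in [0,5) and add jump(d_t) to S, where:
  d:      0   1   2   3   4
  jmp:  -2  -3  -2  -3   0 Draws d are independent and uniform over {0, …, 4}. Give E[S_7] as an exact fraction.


Outcome values over d=0..4: [-2, -3, -2, -3, 0]
Σy = -10, Σy² = 26, M = 5
μ = -10/5 = -2,  σ² = 26/5 − (-2)² = 6/5
E[S_7] = 2 + 7·(-2) = -12

-12


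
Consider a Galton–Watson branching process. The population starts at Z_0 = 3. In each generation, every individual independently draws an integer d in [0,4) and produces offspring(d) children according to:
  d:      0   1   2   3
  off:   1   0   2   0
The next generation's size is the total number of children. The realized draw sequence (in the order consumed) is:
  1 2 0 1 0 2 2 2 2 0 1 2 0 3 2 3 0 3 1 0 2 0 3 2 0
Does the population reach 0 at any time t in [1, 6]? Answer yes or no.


no

gen 0: Z_0=3, draws=[1, 2, 0], offspring=[0, 2, 1], Z_1=3
gen 1: Z_1=3, draws=[1, 0, 2], offspring=[0, 1, 2], Z_2=3
gen 2: Z_2=3, draws=[2, 2, 2], offspring=[2, 2, 2], Z_3=6
gen 3: Z_3=6, draws=[0, 1, 2, 0, 3, 2], offspring=[1, 0, 2, 1, 0, 2], Z_4=6
gen 4: Z_4=6, draws=[3, 0, 3, 1, 0, 2], offspring=[0, 1, 0, 0, 1, 2], Z_5=4
gen 5: Z_5=4, draws=[0, 3, 2, 0], offspring=[1, 0, 2, 1], Z_6=4


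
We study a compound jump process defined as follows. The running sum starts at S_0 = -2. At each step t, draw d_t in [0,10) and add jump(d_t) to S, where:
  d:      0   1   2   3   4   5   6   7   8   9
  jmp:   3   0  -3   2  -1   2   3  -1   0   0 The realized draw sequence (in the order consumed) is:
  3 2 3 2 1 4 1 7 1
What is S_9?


t=0: S=-2, d=3, jump=2, S_1=0
t=1: S=0, d=2, jump=-3, S_2=-3
t=2: S=-3, d=3, jump=2, S_3=-1
t=3: S=-1, d=2, jump=-3, S_4=-4
t=4: S=-4, d=1, jump=0, S_5=-4
t=5: S=-4, d=4, jump=-1, S_6=-5
t=6: S=-5, d=1, jump=0, S_7=-5
t=7: S=-5, d=7, jump=-1, S_8=-6
t=8: S=-6, d=1, jump=0, S_9=-6

-6


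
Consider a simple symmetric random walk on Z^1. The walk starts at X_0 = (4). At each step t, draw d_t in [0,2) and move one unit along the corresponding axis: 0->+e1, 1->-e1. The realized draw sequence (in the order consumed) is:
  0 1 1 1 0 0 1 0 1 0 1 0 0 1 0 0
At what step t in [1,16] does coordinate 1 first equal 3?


t=0: X=(4), d=0 → +e1, X_1=(5)
t=1: X=(5), d=1 → -e1, X_2=(4)
t=2: X=(4), d=1 → -e1, X_3=(3)
t=3: X=(3), d=1 → -e1, X_4=(2)
t=4: X=(2), d=0 → +e1, X_5=(3)
t=5: X=(3), d=0 → +e1, X_6=(4)
t=6: X=(4), d=1 → -e1, X_7=(3)
t=7: X=(3), d=0 → +e1, X_8=(4)
t=8: X=(4), d=1 → -e1, X_9=(3)
t=9: X=(3), d=0 → +e1, X_10=(4)
t=10: X=(4), d=1 → -e1, X_11=(3)
t=11: X=(3), d=0 → +e1, X_12=(4)
t=12: X=(4), d=0 → +e1, X_13=(5)
t=13: X=(5), d=1 → -e1, X_14=(4)
t=14: X=(4), d=0 → +e1, X_15=(5)
t=15: X=(5), d=0 → +e1, X_16=(6)

3


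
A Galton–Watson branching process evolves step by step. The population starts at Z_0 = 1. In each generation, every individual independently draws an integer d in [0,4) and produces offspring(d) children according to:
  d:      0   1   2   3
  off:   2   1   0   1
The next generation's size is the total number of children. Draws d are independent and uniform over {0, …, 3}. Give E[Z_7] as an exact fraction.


Outcome values over d=0..3: [2, 1, 0, 1]
Σy = 4, Σy² = 6, M = 4
μ = 4/4 = 1,  σ² = 6/4 − (1)² = 1/2
E[Z_0] = 1
E[Z_1] = 1·E[Z_0] = 1
E[Z_2] = 1·E[Z_1] = 1
E[Z_3] = 1·E[Z_2] = 1
E[Z_4] = 1·E[Z_3] = 1
E[Z_5] = 1·E[Z_4] = 1
E[Z_6] = 1·E[Z_5] = 1
E[Z_7] = 1·E[Z_6] = 1

1


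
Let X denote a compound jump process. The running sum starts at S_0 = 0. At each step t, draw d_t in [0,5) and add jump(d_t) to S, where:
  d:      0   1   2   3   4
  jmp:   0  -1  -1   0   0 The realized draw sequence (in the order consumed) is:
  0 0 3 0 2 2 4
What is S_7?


t=0: S=0, d=0, jump=0, S_1=0
t=1: S=0, d=0, jump=0, S_2=0
t=2: S=0, d=3, jump=0, S_3=0
t=3: S=0, d=0, jump=0, S_4=0
t=4: S=0, d=2, jump=-1, S_5=-1
t=5: S=-1, d=2, jump=-1, S_6=-2
t=6: S=-2, d=4, jump=0, S_7=-2

-2


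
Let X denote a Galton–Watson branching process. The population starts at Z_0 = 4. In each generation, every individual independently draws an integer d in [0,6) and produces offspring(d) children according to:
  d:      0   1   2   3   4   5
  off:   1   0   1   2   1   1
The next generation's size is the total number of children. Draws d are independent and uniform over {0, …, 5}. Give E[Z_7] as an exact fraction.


Outcome values over d=0..5: [1, 0, 1, 2, 1, 1]
Σy = 6, Σy² = 8, M = 6
μ = 6/6 = 1,  σ² = 8/6 − (1)² = 1/3
E[Z_0] = 4
E[Z_1] = 1·E[Z_0] = 4
E[Z_2] = 1·E[Z_1] = 4
E[Z_3] = 1·E[Z_2] = 4
E[Z_4] = 1·E[Z_3] = 4
E[Z_5] = 1·E[Z_4] = 4
E[Z_6] = 1·E[Z_5] = 4
E[Z_7] = 1·E[Z_6] = 4

4


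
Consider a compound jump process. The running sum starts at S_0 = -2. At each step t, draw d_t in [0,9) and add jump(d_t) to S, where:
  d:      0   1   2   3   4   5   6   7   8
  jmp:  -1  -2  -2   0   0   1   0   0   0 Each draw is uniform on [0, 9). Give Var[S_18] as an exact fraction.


Outcome values over d=0..8: [-1, -2, -2, 0, 0, 1, 0, 0, 0]
Σy = -4, Σy² = 10, M = 9
μ = -4/9 = -4/9,  σ² = 10/9 − (-4/9)² = 74/81
Independent increments: Var[S_18] = 18·σ² = 18·(74/81) = 148/9

148/9


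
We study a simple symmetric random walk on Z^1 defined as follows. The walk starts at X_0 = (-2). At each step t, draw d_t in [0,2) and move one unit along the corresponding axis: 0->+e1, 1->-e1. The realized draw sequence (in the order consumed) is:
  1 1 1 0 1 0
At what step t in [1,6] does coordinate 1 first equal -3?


t=0: X=(-2), d=1 → -e1, X_1=(-3)
t=1: X=(-3), d=1 → -e1, X_2=(-4)
t=2: X=(-4), d=1 → -e1, X_3=(-5)
t=3: X=(-5), d=0 → +e1, X_4=(-4)
t=4: X=(-4), d=1 → -e1, X_5=(-5)
t=5: X=(-5), d=0 → +e1, X_6=(-4)

1


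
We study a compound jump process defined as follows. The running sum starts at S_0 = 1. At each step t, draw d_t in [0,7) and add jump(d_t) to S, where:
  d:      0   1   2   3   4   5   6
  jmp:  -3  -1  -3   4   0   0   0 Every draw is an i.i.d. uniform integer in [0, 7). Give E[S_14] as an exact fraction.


-5

Outcome values over d=0..6: [-3, -1, -3, 4, 0, 0, 0]
Σy = -3, Σy² = 35, M = 7
μ = -3/7 = -3/7,  σ² = 35/7 − (-3/7)² = 236/49
E[S_14] = 1 + 14·(-3/7) = -5


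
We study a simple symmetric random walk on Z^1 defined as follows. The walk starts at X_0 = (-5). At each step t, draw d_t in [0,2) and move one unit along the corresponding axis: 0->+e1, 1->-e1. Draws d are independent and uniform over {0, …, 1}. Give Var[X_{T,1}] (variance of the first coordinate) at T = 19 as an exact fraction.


19

Outcome values over d=0..1: [1, -1]
Σy = 0, Σy² = 2, M = 2
μ = 0/2 = 0,  σ² = 2/2 − (0)² = 1
Independent increments: Var[X_19] = 19·σ² = 19·(1) = 19


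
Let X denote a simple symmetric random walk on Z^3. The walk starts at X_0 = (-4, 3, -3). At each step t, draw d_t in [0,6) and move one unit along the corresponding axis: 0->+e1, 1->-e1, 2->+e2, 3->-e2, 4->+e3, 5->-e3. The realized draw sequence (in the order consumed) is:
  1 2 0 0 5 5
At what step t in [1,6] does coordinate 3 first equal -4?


t=0: X=(-4, 3, -3), d=1 → -e1, X_1=(-5, 3, -3)
t=1: X=(-5, 3, -3), d=2 → +e2, X_2=(-5, 4, -3)
t=2: X=(-5, 4, -3), d=0 → +e1, X_3=(-4, 4, -3)
t=3: X=(-4, 4, -3), d=0 → +e1, X_4=(-3, 4, -3)
t=4: X=(-3, 4, -3), d=5 → -e3, X_5=(-3, 4, -4)
t=5: X=(-3, 4, -4), d=5 → -e3, X_6=(-3, 4, -5)

5


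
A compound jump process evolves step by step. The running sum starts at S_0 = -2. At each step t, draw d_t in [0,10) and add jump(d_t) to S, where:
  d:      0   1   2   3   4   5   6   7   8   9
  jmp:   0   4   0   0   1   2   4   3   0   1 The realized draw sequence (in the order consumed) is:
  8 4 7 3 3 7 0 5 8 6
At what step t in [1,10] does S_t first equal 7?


8

t=0: S=-2, d=8, jump=0, S_1=-2
t=1: S=-2, d=4, jump=1, S_2=-1
t=2: S=-1, d=7, jump=3, S_3=2
t=3: S=2, d=3, jump=0, S_4=2
t=4: S=2, d=3, jump=0, S_5=2
t=5: S=2, d=7, jump=3, S_6=5
t=6: S=5, d=0, jump=0, S_7=5
t=7: S=5, d=5, jump=2, S_8=7
t=8: S=7, d=8, jump=0, S_9=7
t=9: S=7, d=6, jump=4, S_10=11


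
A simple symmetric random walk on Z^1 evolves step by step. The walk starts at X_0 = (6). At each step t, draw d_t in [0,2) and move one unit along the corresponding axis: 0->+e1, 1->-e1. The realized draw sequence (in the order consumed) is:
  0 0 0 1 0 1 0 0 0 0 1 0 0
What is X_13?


(13)

t=0: X=(6), d=0 → +e1, X_1=(7)
t=1: X=(7), d=0 → +e1, X_2=(8)
t=2: X=(8), d=0 → +e1, X_3=(9)
t=3: X=(9), d=1 → -e1, X_4=(8)
t=4: X=(8), d=0 → +e1, X_5=(9)
t=5: X=(9), d=1 → -e1, X_6=(8)
t=6: X=(8), d=0 → +e1, X_7=(9)
t=7: X=(9), d=0 → +e1, X_8=(10)
t=8: X=(10), d=0 → +e1, X_9=(11)
t=9: X=(11), d=0 → +e1, X_10=(12)
t=10: X=(12), d=1 → -e1, X_11=(11)
t=11: X=(11), d=0 → +e1, X_12=(12)
t=12: X=(12), d=0 → +e1, X_13=(13)


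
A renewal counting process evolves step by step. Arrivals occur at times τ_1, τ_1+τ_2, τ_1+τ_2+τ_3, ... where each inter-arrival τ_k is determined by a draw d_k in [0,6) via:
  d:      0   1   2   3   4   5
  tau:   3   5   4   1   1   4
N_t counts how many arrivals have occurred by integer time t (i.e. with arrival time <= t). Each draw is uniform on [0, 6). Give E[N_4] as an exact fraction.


Inter-arrival values over d=0..5: [3, 5, 4, 1, 1, 4]
Each d has probability 1/6, so the pmf of τ is: f(1) = 1/3, f(3) = 1/6, f(4) = 1/3, f(5) = 1/6
Renewal equation for m(n) = E[N_n]: condition on τ_1 = k (if k <= n, one arrival plus a fresh copy on the remaining n−k steps): m(n) = F(n) + Σ_{k<=n} f(k)·m(n−k), where F(n) = P(τ <= n) and m(0) = 0
m(1) = F(1) = 1/3
m(2) = F(2) + f(1)·m(1) = 1/3 + 1/3·1/3 = 4/9
m(3) = F(3) + f(1)·m(2) = 1/2 + 1/3·4/9 = 35/54
m(4) = F(4) + f(1)·m(3) + f(3)·m(1) = 5/6 + 1/3·35/54 + 1/6·1/3 = 179/162
E[N_4] = m(4) = 179/162

179/162


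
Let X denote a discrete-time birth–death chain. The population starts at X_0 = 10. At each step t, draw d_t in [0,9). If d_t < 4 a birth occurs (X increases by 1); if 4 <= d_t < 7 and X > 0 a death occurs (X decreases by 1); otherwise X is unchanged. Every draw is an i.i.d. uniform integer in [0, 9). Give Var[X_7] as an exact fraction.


434/81

X can drop by at most 1 per step and X_0 = 10 > T = 7, so X_t >= 10 − t >= 3 > 0 for every t <= 7: the floor at 0 (the 'and X > 0' condition) never binds. Hence X_7 = X_0 + Σ_{t<7} Y_t with i.i.d. increments Y_t = y(d_t) ∈ {+1, −1, 0}.
Outcome values over d=0..8: [1, 1, 1, 1, -1, -1, -1, 0, 0]
Σy = 1, Σy² = 7, M = 9
μ = 1/9 = 1/9,  σ² = 7/9 − (1/9)² = 62/81
Independent increments: Var[X_7] = 7·σ² = 7·(62/81) = 434/81


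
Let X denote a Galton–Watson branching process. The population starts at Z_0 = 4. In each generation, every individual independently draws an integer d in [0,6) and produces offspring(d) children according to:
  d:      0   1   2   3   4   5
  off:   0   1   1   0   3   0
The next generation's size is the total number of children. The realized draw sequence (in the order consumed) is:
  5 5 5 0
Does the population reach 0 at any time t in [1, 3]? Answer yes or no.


gen 0: Z_0=4, draws=[5, 5, 5, 0], offspring=[0, 0, 0, 0], Z_1=0
gen 1: Z_1=0, draws=[], offspring=[], Z_2=0
gen 2: Z_2=0, draws=[], offspring=[], Z_3=0

yes


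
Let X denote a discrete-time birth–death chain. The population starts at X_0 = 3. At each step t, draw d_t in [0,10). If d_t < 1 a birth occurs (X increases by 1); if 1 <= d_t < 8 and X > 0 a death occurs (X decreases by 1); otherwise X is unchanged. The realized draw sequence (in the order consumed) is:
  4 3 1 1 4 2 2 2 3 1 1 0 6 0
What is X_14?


1

t=0: X=3, d=4 → death, X_1=2
t=1: X=2, d=3 → death, X_2=1
t=2: X=1, d=1 → death, X_3=0
t=3: X=0, d=1 → hold, X_4=0
t=4: X=0, d=4 → hold, X_5=0
t=5: X=0, d=2 → hold, X_6=0
t=6: X=0, d=2 → hold, X_7=0
t=7: X=0, d=2 → hold, X_8=0
t=8: X=0, d=3 → hold, X_9=0
t=9: X=0, d=1 → hold, X_10=0
t=10: X=0, d=1 → hold, X_11=0
t=11: X=0, d=0 → birth, X_12=1
t=12: X=1, d=6 → death, X_13=0
t=13: X=0, d=0 → birth, X_14=1


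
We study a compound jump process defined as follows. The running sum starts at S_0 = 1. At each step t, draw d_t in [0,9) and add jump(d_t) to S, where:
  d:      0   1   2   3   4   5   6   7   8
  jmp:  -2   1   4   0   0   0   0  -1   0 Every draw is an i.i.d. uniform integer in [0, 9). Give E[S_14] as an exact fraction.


37/9

Outcome values over d=0..8: [-2, 1, 4, 0, 0, 0, 0, -1, 0]
Σy = 2, Σy² = 22, M = 9
μ = 2/9 = 2/9,  σ² = 22/9 − (2/9)² = 194/81
E[S_14] = 1 + 14·(2/9) = 37/9


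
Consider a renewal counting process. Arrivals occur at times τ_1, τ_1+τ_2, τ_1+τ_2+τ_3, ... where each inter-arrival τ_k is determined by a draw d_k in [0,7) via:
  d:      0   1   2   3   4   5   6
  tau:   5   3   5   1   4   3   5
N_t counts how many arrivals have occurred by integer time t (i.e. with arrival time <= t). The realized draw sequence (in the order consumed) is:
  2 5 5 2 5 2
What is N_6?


draw d_1=2: τ_1=5, arrival time A_1=5
draw d_2=5: τ_2=3, arrival time A_2=8
draw d_3=5: τ_3=3, arrival time A_3=11
draw d_4=2: τ_4=5, arrival time A_4=16
draw d_5=5: τ_5=3, arrival time A_5=19
draw d_6=2: τ_6=5, arrival time A_6=24
N_t over t=0..6: 0:0 1:0 2:0 3:0 4:0 5:1 6:1

1


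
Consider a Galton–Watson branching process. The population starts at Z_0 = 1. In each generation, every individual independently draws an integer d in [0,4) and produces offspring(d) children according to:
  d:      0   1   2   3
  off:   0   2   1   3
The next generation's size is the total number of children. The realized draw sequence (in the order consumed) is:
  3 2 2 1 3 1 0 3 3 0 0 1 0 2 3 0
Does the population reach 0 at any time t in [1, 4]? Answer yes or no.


no

gen 0: Z_0=1, draws=[3], offspring=[3], Z_1=3
gen 1: Z_1=3, draws=[2, 2, 1], offspring=[1, 1, 2], Z_2=4
gen 2: Z_2=4, draws=[3, 1, 0, 3], offspring=[3, 2, 0, 3], Z_3=8
gen 3: Z_3=8, draws=[3, 0, 0, 1, 0, 2, 3, 0], offspring=[3, 0, 0, 2, 0, 1, 3, 0], Z_4=9


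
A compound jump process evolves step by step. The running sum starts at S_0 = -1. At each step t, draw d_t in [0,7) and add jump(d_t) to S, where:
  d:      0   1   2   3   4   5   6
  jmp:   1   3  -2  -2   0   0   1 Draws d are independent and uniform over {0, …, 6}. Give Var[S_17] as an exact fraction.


Outcome values over d=0..6: [1, 3, -2, -2, 0, 0, 1]
Σy = 1, Σy² = 19, M = 7
μ = 1/7 = 1/7,  σ² = 19/7 − (1/7)² = 132/49
Independent increments: Var[S_17] = 17·σ² = 17·(132/49) = 2244/49

2244/49


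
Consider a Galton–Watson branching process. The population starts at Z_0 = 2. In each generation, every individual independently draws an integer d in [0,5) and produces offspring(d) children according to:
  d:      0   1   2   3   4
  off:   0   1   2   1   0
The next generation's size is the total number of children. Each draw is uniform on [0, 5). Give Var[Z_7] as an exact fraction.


7080951808/6103515625

Outcome values over d=0..4: [0, 1, 2, 1, 0]
Σy = 4, Σy² = 6, M = 5
μ = 4/5 = 4/5,  σ² = 6/5 − (4/5)² = 14/25
V_0 = 0, E_0 = 2
V_1 = 14/25·E_0 + (4/5)²·V_0 = 28/25;  E_1 = 8/5
V_2 = 14/25·E_1 + (4/5)²·V_1 = 1008/625;  E_2 = 32/25
V_3 = 14/25·E_2 + (4/5)²·V_2 = 27328/15625;  E_3 = 128/125
V_4 = 14/25·E_3 + (4/5)²·V_3 = 661248/390625;  E_4 = 512/625
V_5 = 14/25·E_4 + (4/5)²·V_4 = 15059968/9765625;  E_5 = 2048/3125
V_6 = 14/25·E_5 + (4/5)²·V_5 = 330559488/244140625;  E_6 = 8192/15625
V_7 = 14/25·E_6 + (4/5)²·V_6 = 7080951808/6103515625;  E_7 = 32768/78125


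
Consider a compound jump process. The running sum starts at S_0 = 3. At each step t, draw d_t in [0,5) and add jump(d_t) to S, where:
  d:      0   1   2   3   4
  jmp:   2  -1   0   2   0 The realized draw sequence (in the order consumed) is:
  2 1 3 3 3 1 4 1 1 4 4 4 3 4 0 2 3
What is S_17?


11

t=0: S=3, d=2, jump=0, S_1=3
t=1: S=3, d=1, jump=-1, S_2=2
t=2: S=2, d=3, jump=2, S_3=4
t=3: S=4, d=3, jump=2, S_4=6
t=4: S=6, d=3, jump=2, S_5=8
t=5: S=8, d=1, jump=-1, S_6=7
t=6: S=7, d=4, jump=0, S_7=7
t=7: S=7, d=1, jump=-1, S_8=6
t=8: S=6, d=1, jump=-1, S_9=5
t=9: S=5, d=4, jump=0, S_10=5
t=10: S=5, d=4, jump=0, S_11=5
t=11: S=5, d=4, jump=0, S_12=5
t=12: S=5, d=3, jump=2, S_13=7
t=13: S=7, d=4, jump=0, S_14=7
t=14: S=7, d=0, jump=2, S_15=9
t=15: S=9, d=2, jump=0, S_16=9
t=16: S=9, d=3, jump=2, S_17=11


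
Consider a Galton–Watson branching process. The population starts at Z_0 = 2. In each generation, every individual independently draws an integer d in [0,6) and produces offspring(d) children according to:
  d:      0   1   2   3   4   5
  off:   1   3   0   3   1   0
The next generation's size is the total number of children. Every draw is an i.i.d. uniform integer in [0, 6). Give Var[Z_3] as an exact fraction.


Outcome values over d=0..5: [1, 3, 0, 3, 1, 0]
Σy = 8, Σy² = 20, M = 6
μ = 8/6 = 4/3,  σ² = 20/6 − (4/3)² = 14/9
V_0 = 0, E_0 = 2
V_1 = 14/9·E_0 + (4/3)²·V_0 = 28/9;  E_1 = 8/3
V_2 = 14/9·E_1 + (4/3)²·V_1 = 784/81;  E_2 = 32/9
V_3 = 14/9·E_2 + (4/3)²·V_2 = 16576/729;  E_3 = 128/27

16576/729


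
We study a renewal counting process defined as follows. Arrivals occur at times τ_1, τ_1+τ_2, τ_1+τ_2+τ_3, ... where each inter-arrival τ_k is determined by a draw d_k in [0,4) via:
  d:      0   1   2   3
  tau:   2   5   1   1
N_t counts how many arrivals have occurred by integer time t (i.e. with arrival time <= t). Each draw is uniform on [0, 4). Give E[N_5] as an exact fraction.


35/16

Inter-arrival values over d=0..3: [2, 5, 1, 1]
Each d has probability 1/4, so the pmf of τ is: f(1) = 1/2, f(2) = 1/4, f(5) = 1/4
Renewal equation for m(n) = E[N_n]: condition on τ_1 = k (if k <= n, one arrival plus a fresh copy on the remaining n−k steps): m(n) = F(n) + Σ_{k<=n} f(k)·m(n−k), where F(n) = P(τ <= n) and m(0) = 0
m(1) = F(1) = 1/2
m(2) = F(2) + f(1)·m(1) = 3/4 + 1/2·1/2 = 1
m(3) = F(3) + f(1)·m(2) + f(2)·m(1) = 3/4 + 1/2·1 + 1/4·1/2 = 11/8
m(4) = F(4) + f(1)·m(3) + f(2)·m(2) = 3/4 + 1/2·11/8 + 1/4·1 = 27/16
m(5) = F(5) + f(1)·m(4) + f(2)·m(3) = 1 + 1/2·27/16 + 1/4·11/8 = 35/16
E[N_5] = m(5) = 35/16
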